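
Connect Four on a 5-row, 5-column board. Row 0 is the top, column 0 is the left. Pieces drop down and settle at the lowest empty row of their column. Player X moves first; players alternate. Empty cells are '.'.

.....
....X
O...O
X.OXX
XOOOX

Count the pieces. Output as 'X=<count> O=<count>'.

X=6 O=6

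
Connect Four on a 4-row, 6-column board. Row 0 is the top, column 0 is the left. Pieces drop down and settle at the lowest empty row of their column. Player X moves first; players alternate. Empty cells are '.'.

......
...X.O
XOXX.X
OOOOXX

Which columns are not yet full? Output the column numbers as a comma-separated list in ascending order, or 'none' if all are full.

col 0: top cell = '.' → open
col 1: top cell = '.' → open
col 2: top cell = '.' → open
col 3: top cell = '.' → open
col 4: top cell = '.' → open
col 5: top cell = '.' → open

Answer: 0,1,2,3,4,5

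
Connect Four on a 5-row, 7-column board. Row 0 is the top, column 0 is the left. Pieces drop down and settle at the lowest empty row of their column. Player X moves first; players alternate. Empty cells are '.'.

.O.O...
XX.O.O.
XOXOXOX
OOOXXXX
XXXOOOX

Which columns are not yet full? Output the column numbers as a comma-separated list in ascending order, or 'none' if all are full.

col 0: top cell = '.' → open
col 1: top cell = 'O' → FULL
col 2: top cell = '.' → open
col 3: top cell = 'O' → FULL
col 4: top cell = '.' → open
col 5: top cell = '.' → open
col 6: top cell = '.' → open

Answer: 0,2,4,5,6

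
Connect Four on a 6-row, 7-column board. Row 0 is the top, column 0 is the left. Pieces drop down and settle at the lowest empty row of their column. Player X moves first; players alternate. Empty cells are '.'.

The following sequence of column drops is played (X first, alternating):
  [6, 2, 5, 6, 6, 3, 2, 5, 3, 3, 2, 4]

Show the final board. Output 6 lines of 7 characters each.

Answer: .......
.......
.......
..XO..X
..XX.OO
..OOOXX

Derivation:
Move 1: X drops in col 6, lands at row 5
Move 2: O drops in col 2, lands at row 5
Move 3: X drops in col 5, lands at row 5
Move 4: O drops in col 6, lands at row 4
Move 5: X drops in col 6, lands at row 3
Move 6: O drops in col 3, lands at row 5
Move 7: X drops in col 2, lands at row 4
Move 8: O drops in col 5, lands at row 4
Move 9: X drops in col 3, lands at row 4
Move 10: O drops in col 3, lands at row 3
Move 11: X drops in col 2, lands at row 3
Move 12: O drops in col 4, lands at row 5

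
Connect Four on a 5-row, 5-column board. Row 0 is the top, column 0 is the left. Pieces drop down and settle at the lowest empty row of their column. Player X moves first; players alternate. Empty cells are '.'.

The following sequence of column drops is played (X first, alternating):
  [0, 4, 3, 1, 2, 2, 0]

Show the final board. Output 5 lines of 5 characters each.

Answer: .....
.....
.....
X.O..
XOXXO

Derivation:
Move 1: X drops in col 0, lands at row 4
Move 2: O drops in col 4, lands at row 4
Move 3: X drops in col 3, lands at row 4
Move 4: O drops in col 1, lands at row 4
Move 5: X drops in col 2, lands at row 4
Move 6: O drops in col 2, lands at row 3
Move 7: X drops in col 0, lands at row 3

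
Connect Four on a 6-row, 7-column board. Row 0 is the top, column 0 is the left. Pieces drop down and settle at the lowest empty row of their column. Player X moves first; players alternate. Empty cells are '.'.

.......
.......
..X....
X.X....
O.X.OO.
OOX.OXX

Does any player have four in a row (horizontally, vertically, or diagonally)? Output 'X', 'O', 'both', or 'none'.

X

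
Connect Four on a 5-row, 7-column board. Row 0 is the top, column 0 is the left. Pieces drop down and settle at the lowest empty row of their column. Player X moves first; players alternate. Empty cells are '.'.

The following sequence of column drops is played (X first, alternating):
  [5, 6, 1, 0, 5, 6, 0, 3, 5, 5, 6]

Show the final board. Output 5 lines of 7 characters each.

Answer: .......
.....O.
.....XX
X....XO
OX.O.XO

Derivation:
Move 1: X drops in col 5, lands at row 4
Move 2: O drops in col 6, lands at row 4
Move 3: X drops in col 1, lands at row 4
Move 4: O drops in col 0, lands at row 4
Move 5: X drops in col 5, lands at row 3
Move 6: O drops in col 6, lands at row 3
Move 7: X drops in col 0, lands at row 3
Move 8: O drops in col 3, lands at row 4
Move 9: X drops in col 5, lands at row 2
Move 10: O drops in col 5, lands at row 1
Move 11: X drops in col 6, lands at row 2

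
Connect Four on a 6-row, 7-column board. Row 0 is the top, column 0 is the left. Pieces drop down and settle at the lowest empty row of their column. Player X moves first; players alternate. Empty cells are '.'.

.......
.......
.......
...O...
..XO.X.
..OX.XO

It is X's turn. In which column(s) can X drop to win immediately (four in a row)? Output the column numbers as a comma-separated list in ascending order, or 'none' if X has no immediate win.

col 0: drop X → no win
col 1: drop X → no win
col 2: drop X → no win
col 3: drop X → no win
col 4: drop X → no win
col 5: drop X → no win
col 6: drop X → no win

Answer: none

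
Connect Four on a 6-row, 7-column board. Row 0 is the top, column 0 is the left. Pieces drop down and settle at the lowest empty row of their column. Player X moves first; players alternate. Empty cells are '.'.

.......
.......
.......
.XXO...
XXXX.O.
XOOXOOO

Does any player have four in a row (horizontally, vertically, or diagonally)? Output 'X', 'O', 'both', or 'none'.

X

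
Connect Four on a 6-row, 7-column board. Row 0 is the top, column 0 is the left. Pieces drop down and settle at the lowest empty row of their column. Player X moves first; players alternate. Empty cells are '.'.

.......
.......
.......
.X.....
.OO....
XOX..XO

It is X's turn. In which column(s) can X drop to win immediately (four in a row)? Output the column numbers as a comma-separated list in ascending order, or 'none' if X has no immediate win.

Answer: none

Derivation:
col 0: drop X → no win
col 1: drop X → no win
col 2: drop X → no win
col 3: drop X → no win
col 4: drop X → no win
col 5: drop X → no win
col 6: drop X → no win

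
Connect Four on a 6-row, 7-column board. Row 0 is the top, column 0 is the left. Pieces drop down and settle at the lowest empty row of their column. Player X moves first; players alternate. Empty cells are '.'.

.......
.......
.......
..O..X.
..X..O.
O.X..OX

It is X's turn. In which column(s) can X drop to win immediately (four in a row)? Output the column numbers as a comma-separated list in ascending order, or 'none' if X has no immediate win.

Answer: none

Derivation:
col 0: drop X → no win
col 1: drop X → no win
col 2: drop X → no win
col 3: drop X → no win
col 4: drop X → no win
col 5: drop X → no win
col 6: drop X → no win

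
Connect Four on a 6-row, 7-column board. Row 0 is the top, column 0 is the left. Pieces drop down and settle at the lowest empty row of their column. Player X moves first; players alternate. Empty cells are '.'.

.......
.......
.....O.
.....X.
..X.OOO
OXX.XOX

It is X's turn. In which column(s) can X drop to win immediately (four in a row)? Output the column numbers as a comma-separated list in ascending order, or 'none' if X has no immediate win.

Answer: 3

Derivation:
col 0: drop X → no win
col 1: drop X → no win
col 2: drop X → no win
col 3: drop X → WIN!
col 4: drop X → no win
col 5: drop X → no win
col 6: drop X → no win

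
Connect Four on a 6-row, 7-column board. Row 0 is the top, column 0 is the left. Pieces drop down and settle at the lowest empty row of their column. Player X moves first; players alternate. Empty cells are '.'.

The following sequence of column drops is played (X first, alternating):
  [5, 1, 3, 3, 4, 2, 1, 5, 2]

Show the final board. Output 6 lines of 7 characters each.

Answer: .......
.......
.......
.......
.XXO.O.
.OOXXX.

Derivation:
Move 1: X drops in col 5, lands at row 5
Move 2: O drops in col 1, lands at row 5
Move 3: X drops in col 3, lands at row 5
Move 4: O drops in col 3, lands at row 4
Move 5: X drops in col 4, lands at row 5
Move 6: O drops in col 2, lands at row 5
Move 7: X drops in col 1, lands at row 4
Move 8: O drops in col 5, lands at row 4
Move 9: X drops in col 2, lands at row 4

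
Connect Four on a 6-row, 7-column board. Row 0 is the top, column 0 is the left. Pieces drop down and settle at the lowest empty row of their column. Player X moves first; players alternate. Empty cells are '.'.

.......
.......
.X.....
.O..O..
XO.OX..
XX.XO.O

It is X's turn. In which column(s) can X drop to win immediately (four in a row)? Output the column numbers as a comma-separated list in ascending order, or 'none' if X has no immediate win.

Answer: 2

Derivation:
col 0: drop X → no win
col 1: drop X → no win
col 2: drop X → WIN!
col 3: drop X → no win
col 4: drop X → no win
col 5: drop X → no win
col 6: drop X → no win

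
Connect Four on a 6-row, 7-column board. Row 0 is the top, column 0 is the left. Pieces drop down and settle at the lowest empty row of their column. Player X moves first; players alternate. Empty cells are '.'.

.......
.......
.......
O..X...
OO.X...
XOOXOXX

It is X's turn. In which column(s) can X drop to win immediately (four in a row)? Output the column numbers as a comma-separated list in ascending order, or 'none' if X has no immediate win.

Answer: 3

Derivation:
col 0: drop X → no win
col 1: drop X → no win
col 2: drop X → no win
col 3: drop X → WIN!
col 4: drop X → no win
col 5: drop X → no win
col 6: drop X → no win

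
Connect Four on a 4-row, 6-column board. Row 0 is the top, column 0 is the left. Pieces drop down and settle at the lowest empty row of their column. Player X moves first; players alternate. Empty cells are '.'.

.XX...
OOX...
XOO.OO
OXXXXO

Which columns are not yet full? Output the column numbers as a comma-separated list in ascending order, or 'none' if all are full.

Answer: 0,3,4,5

Derivation:
col 0: top cell = '.' → open
col 1: top cell = 'X' → FULL
col 2: top cell = 'X' → FULL
col 3: top cell = '.' → open
col 4: top cell = '.' → open
col 5: top cell = '.' → open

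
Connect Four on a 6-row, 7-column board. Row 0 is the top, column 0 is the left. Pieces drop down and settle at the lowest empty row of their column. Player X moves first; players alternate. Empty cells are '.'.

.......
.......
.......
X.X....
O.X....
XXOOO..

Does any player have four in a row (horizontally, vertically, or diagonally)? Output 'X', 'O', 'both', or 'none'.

none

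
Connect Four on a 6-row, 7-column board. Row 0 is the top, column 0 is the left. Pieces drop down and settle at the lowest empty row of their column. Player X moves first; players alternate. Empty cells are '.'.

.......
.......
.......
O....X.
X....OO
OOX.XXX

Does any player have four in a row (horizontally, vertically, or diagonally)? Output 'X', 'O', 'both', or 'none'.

none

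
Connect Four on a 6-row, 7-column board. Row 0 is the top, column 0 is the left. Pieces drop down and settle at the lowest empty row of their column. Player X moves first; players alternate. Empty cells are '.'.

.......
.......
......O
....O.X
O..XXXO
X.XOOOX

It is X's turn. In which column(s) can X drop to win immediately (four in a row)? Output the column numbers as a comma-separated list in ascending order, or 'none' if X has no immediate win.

col 0: drop X → no win
col 1: drop X → no win
col 2: drop X → WIN!
col 3: drop X → no win
col 4: drop X → no win
col 5: drop X → no win
col 6: drop X → no win

Answer: 2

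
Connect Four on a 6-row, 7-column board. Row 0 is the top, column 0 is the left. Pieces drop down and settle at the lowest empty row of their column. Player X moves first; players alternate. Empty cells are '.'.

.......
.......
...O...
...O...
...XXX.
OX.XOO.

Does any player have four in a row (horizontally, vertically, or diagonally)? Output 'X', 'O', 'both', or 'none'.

none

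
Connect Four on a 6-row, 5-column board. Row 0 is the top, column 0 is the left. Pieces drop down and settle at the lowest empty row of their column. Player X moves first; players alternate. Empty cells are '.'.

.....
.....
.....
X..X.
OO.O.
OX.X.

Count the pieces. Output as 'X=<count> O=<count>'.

X=4 O=4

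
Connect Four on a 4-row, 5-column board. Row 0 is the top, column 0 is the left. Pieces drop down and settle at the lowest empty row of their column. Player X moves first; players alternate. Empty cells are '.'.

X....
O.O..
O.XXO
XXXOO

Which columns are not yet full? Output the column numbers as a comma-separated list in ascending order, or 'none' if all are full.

Answer: 1,2,3,4

Derivation:
col 0: top cell = 'X' → FULL
col 1: top cell = '.' → open
col 2: top cell = '.' → open
col 3: top cell = '.' → open
col 4: top cell = '.' → open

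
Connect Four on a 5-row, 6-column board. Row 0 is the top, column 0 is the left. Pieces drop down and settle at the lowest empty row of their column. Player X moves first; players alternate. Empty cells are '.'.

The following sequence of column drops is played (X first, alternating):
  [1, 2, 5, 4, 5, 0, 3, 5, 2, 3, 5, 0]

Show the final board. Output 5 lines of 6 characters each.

Answer: ......
.....X
.....O
O.XO.X
OXOXOX

Derivation:
Move 1: X drops in col 1, lands at row 4
Move 2: O drops in col 2, lands at row 4
Move 3: X drops in col 5, lands at row 4
Move 4: O drops in col 4, lands at row 4
Move 5: X drops in col 5, lands at row 3
Move 6: O drops in col 0, lands at row 4
Move 7: X drops in col 3, lands at row 4
Move 8: O drops in col 5, lands at row 2
Move 9: X drops in col 2, lands at row 3
Move 10: O drops in col 3, lands at row 3
Move 11: X drops in col 5, lands at row 1
Move 12: O drops in col 0, lands at row 3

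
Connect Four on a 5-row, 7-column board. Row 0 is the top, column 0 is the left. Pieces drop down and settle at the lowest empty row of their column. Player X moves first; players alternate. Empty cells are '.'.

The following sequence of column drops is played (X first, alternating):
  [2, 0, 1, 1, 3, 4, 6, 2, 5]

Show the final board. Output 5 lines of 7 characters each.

Move 1: X drops in col 2, lands at row 4
Move 2: O drops in col 0, lands at row 4
Move 3: X drops in col 1, lands at row 4
Move 4: O drops in col 1, lands at row 3
Move 5: X drops in col 3, lands at row 4
Move 6: O drops in col 4, lands at row 4
Move 7: X drops in col 6, lands at row 4
Move 8: O drops in col 2, lands at row 3
Move 9: X drops in col 5, lands at row 4

Answer: .......
.......
.......
.OO....
OXXXOXX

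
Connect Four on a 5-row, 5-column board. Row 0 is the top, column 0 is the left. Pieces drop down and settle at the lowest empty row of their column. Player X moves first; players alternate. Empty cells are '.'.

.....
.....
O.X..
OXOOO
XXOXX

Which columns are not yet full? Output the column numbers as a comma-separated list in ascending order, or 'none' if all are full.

col 0: top cell = '.' → open
col 1: top cell = '.' → open
col 2: top cell = '.' → open
col 3: top cell = '.' → open
col 4: top cell = '.' → open

Answer: 0,1,2,3,4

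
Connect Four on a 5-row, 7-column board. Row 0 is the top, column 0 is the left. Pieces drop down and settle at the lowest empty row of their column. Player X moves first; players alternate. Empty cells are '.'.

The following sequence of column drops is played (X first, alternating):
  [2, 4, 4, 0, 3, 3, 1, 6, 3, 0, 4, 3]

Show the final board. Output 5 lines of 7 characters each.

Answer: .......
...O...
...XX..
O..OX..
OXXXO.O

Derivation:
Move 1: X drops in col 2, lands at row 4
Move 2: O drops in col 4, lands at row 4
Move 3: X drops in col 4, lands at row 3
Move 4: O drops in col 0, lands at row 4
Move 5: X drops in col 3, lands at row 4
Move 6: O drops in col 3, lands at row 3
Move 7: X drops in col 1, lands at row 4
Move 8: O drops in col 6, lands at row 4
Move 9: X drops in col 3, lands at row 2
Move 10: O drops in col 0, lands at row 3
Move 11: X drops in col 4, lands at row 2
Move 12: O drops in col 3, lands at row 1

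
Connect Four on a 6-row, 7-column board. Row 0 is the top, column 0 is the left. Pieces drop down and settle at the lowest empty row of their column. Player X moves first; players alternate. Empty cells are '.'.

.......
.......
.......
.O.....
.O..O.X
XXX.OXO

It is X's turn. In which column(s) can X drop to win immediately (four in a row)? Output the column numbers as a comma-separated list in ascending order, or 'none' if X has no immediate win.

col 0: drop X → no win
col 1: drop X → no win
col 2: drop X → no win
col 3: drop X → WIN!
col 4: drop X → no win
col 5: drop X → no win
col 6: drop X → no win

Answer: 3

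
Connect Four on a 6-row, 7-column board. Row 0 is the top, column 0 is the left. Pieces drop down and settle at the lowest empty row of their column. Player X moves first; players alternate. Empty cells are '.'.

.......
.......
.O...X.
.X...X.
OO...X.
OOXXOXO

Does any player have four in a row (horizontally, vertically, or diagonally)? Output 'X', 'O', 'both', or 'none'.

X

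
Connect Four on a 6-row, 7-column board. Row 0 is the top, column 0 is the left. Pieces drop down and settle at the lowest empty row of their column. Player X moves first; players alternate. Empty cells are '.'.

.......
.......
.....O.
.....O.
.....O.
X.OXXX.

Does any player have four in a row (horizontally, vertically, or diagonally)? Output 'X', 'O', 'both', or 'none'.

none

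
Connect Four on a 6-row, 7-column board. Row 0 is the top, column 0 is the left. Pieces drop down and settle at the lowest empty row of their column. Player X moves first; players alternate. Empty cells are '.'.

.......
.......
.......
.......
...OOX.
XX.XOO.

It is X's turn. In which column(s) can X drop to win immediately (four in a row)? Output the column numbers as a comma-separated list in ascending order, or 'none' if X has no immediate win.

Answer: 2

Derivation:
col 0: drop X → no win
col 1: drop X → no win
col 2: drop X → WIN!
col 3: drop X → no win
col 4: drop X → no win
col 5: drop X → no win
col 6: drop X → no win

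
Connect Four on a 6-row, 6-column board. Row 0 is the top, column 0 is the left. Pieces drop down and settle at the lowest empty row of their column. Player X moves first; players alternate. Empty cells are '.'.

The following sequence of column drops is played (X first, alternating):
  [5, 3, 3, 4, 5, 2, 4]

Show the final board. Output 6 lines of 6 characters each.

Answer: ......
......
......
......
...XXX
..OOOX

Derivation:
Move 1: X drops in col 5, lands at row 5
Move 2: O drops in col 3, lands at row 5
Move 3: X drops in col 3, lands at row 4
Move 4: O drops in col 4, lands at row 5
Move 5: X drops in col 5, lands at row 4
Move 6: O drops in col 2, lands at row 5
Move 7: X drops in col 4, lands at row 4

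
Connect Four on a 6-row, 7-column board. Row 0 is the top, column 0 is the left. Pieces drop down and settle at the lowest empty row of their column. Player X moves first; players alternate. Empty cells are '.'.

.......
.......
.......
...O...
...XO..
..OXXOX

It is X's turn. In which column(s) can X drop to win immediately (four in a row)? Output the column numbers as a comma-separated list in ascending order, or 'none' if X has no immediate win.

col 0: drop X → no win
col 1: drop X → no win
col 2: drop X → no win
col 3: drop X → no win
col 4: drop X → no win
col 5: drop X → no win
col 6: drop X → no win

Answer: none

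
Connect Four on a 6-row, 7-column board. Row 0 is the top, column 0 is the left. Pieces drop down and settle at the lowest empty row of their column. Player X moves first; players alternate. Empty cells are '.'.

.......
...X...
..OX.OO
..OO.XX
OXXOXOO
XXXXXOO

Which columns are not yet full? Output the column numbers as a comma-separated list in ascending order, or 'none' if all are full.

Answer: 0,1,2,3,4,5,6

Derivation:
col 0: top cell = '.' → open
col 1: top cell = '.' → open
col 2: top cell = '.' → open
col 3: top cell = '.' → open
col 4: top cell = '.' → open
col 5: top cell = '.' → open
col 6: top cell = '.' → open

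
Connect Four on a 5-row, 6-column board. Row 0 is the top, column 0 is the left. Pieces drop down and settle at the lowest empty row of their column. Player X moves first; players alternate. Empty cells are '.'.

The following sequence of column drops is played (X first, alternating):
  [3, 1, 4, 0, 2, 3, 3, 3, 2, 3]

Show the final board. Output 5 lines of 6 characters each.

Answer: ...O..
...O..
...X..
..XO..
OOXXX.

Derivation:
Move 1: X drops in col 3, lands at row 4
Move 2: O drops in col 1, lands at row 4
Move 3: X drops in col 4, lands at row 4
Move 4: O drops in col 0, lands at row 4
Move 5: X drops in col 2, lands at row 4
Move 6: O drops in col 3, lands at row 3
Move 7: X drops in col 3, lands at row 2
Move 8: O drops in col 3, lands at row 1
Move 9: X drops in col 2, lands at row 3
Move 10: O drops in col 3, lands at row 0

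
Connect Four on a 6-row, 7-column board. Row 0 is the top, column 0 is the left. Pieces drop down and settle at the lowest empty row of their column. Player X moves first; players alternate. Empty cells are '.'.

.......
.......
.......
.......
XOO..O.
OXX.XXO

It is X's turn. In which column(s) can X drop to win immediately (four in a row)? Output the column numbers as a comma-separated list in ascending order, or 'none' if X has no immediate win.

Answer: 3

Derivation:
col 0: drop X → no win
col 1: drop X → no win
col 2: drop X → no win
col 3: drop X → WIN!
col 4: drop X → no win
col 5: drop X → no win
col 6: drop X → no win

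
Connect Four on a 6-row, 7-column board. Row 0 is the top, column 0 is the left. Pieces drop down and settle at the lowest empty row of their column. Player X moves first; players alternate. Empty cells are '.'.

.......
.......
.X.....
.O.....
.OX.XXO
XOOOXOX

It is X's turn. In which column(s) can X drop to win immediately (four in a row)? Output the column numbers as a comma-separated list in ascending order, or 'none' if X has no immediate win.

Answer: 3

Derivation:
col 0: drop X → no win
col 1: drop X → no win
col 2: drop X → no win
col 3: drop X → WIN!
col 4: drop X → no win
col 5: drop X → no win
col 6: drop X → no win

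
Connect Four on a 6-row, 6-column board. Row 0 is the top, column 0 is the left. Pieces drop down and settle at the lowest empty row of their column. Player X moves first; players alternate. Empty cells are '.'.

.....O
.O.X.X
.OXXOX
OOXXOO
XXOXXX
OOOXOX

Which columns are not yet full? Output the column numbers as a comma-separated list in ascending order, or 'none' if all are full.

col 0: top cell = '.' → open
col 1: top cell = '.' → open
col 2: top cell = '.' → open
col 3: top cell = '.' → open
col 4: top cell = '.' → open
col 5: top cell = 'O' → FULL

Answer: 0,1,2,3,4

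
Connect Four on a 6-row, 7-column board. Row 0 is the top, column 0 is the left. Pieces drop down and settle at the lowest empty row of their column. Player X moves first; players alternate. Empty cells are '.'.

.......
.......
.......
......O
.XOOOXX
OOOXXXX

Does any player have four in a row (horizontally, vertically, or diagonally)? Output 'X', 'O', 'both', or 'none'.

X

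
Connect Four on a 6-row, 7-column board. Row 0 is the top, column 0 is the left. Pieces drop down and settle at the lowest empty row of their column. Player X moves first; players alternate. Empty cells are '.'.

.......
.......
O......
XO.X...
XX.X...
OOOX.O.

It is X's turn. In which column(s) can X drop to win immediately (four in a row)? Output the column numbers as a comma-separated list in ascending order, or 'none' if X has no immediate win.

col 0: drop X → no win
col 1: drop X → no win
col 2: drop X → WIN!
col 3: drop X → WIN!
col 4: drop X → no win
col 5: drop X → no win
col 6: drop X → no win

Answer: 2,3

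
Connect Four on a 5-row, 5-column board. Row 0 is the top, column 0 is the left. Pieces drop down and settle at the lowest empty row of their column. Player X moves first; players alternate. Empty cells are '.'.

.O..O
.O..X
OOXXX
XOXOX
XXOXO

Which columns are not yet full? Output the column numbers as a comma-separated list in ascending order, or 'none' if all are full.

Answer: 0,2,3

Derivation:
col 0: top cell = '.' → open
col 1: top cell = 'O' → FULL
col 2: top cell = '.' → open
col 3: top cell = '.' → open
col 4: top cell = 'O' → FULL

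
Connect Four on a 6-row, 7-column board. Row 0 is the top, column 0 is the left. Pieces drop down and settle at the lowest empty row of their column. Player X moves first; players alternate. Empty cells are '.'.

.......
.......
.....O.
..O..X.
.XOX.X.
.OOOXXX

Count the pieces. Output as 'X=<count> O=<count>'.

X=7 O=6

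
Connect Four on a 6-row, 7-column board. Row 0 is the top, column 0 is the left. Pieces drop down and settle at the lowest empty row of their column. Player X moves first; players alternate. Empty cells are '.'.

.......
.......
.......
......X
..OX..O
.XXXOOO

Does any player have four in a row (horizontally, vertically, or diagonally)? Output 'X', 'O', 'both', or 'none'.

none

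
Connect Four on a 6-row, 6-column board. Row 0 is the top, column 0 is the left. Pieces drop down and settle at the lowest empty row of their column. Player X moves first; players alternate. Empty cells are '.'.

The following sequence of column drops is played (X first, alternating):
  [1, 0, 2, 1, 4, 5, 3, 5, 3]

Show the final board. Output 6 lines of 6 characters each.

Answer: ......
......
......
......
.O.X.O
OXXXXO

Derivation:
Move 1: X drops in col 1, lands at row 5
Move 2: O drops in col 0, lands at row 5
Move 3: X drops in col 2, lands at row 5
Move 4: O drops in col 1, lands at row 4
Move 5: X drops in col 4, lands at row 5
Move 6: O drops in col 5, lands at row 5
Move 7: X drops in col 3, lands at row 5
Move 8: O drops in col 5, lands at row 4
Move 9: X drops in col 3, lands at row 4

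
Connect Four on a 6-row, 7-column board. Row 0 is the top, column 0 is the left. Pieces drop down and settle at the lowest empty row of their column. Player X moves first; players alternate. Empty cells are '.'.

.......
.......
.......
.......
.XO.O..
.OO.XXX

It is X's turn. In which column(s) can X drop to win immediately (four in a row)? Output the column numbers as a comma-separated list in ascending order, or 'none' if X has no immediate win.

col 0: drop X → no win
col 1: drop X → no win
col 2: drop X → no win
col 3: drop X → WIN!
col 4: drop X → no win
col 5: drop X → no win
col 6: drop X → no win

Answer: 3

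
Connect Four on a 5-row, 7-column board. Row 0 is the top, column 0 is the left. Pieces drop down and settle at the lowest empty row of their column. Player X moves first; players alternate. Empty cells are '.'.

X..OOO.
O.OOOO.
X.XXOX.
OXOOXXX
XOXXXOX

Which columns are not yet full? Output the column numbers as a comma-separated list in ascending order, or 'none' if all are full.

Answer: 1,2,6

Derivation:
col 0: top cell = 'X' → FULL
col 1: top cell = '.' → open
col 2: top cell = '.' → open
col 3: top cell = 'O' → FULL
col 4: top cell = 'O' → FULL
col 5: top cell = 'O' → FULL
col 6: top cell = '.' → open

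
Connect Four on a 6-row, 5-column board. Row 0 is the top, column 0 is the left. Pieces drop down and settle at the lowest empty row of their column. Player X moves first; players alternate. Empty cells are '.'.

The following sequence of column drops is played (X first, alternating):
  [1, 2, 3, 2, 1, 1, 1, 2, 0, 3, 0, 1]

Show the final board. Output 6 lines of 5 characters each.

Answer: .....
.O...
.X...
.OO..
XXOO.
XXOX.

Derivation:
Move 1: X drops in col 1, lands at row 5
Move 2: O drops in col 2, lands at row 5
Move 3: X drops in col 3, lands at row 5
Move 4: O drops in col 2, lands at row 4
Move 5: X drops in col 1, lands at row 4
Move 6: O drops in col 1, lands at row 3
Move 7: X drops in col 1, lands at row 2
Move 8: O drops in col 2, lands at row 3
Move 9: X drops in col 0, lands at row 5
Move 10: O drops in col 3, lands at row 4
Move 11: X drops in col 0, lands at row 4
Move 12: O drops in col 1, lands at row 1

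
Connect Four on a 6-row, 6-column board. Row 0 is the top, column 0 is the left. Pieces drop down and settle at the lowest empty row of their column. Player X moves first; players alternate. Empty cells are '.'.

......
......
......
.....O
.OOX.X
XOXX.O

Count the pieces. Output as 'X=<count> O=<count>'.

X=5 O=5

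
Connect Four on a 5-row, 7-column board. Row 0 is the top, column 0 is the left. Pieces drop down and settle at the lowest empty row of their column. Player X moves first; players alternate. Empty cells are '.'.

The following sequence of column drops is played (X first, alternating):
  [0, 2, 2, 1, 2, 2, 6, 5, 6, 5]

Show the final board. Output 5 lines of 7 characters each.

Answer: .......
..O....
..X....
..X..OX
XOO..OX

Derivation:
Move 1: X drops in col 0, lands at row 4
Move 2: O drops in col 2, lands at row 4
Move 3: X drops in col 2, lands at row 3
Move 4: O drops in col 1, lands at row 4
Move 5: X drops in col 2, lands at row 2
Move 6: O drops in col 2, lands at row 1
Move 7: X drops in col 6, lands at row 4
Move 8: O drops in col 5, lands at row 4
Move 9: X drops in col 6, lands at row 3
Move 10: O drops in col 5, lands at row 3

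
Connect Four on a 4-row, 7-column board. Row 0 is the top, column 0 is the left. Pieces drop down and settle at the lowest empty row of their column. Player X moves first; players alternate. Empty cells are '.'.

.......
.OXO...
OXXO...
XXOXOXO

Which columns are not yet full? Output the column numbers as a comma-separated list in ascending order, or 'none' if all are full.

col 0: top cell = '.' → open
col 1: top cell = '.' → open
col 2: top cell = '.' → open
col 3: top cell = '.' → open
col 4: top cell = '.' → open
col 5: top cell = '.' → open
col 6: top cell = '.' → open

Answer: 0,1,2,3,4,5,6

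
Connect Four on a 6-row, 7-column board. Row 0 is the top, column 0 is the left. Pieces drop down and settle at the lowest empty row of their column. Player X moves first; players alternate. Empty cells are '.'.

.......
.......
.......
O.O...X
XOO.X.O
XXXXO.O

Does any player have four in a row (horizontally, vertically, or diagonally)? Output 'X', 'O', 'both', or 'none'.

X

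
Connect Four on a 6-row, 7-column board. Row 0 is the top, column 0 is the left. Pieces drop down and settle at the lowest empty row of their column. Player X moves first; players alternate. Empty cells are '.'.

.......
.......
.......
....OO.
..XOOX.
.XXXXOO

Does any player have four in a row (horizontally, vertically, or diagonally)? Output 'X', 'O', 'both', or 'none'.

X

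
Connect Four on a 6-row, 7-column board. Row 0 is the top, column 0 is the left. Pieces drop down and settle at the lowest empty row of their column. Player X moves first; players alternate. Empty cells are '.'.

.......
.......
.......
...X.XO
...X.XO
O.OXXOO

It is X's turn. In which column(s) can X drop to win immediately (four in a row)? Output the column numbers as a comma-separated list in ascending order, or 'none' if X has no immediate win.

Answer: 3

Derivation:
col 0: drop X → no win
col 1: drop X → no win
col 2: drop X → no win
col 3: drop X → WIN!
col 4: drop X → no win
col 5: drop X → no win
col 6: drop X → no win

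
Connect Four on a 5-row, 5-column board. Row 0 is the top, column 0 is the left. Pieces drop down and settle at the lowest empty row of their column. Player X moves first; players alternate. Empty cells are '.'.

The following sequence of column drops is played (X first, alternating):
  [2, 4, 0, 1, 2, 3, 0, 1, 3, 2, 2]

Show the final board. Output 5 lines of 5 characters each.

Move 1: X drops in col 2, lands at row 4
Move 2: O drops in col 4, lands at row 4
Move 3: X drops in col 0, lands at row 4
Move 4: O drops in col 1, lands at row 4
Move 5: X drops in col 2, lands at row 3
Move 6: O drops in col 3, lands at row 4
Move 7: X drops in col 0, lands at row 3
Move 8: O drops in col 1, lands at row 3
Move 9: X drops in col 3, lands at row 3
Move 10: O drops in col 2, lands at row 2
Move 11: X drops in col 2, lands at row 1

Answer: .....
..X..
..O..
XOXX.
XOXOO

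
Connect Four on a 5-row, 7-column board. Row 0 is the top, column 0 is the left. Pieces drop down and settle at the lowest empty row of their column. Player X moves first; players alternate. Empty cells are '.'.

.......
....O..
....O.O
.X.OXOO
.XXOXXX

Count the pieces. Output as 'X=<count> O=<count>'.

X=7 O=7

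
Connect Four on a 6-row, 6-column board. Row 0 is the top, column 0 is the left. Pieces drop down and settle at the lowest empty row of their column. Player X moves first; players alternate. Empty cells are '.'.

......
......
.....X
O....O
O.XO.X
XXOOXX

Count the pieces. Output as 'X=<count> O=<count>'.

X=7 O=6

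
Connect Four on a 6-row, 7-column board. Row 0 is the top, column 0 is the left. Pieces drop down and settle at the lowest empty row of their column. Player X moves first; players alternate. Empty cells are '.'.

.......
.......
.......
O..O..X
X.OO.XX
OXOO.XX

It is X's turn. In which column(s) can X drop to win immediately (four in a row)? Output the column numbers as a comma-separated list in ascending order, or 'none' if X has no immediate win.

Answer: 6

Derivation:
col 0: drop X → no win
col 1: drop X → no win
col 2: drop X → no win
col 3: drop X → no win
col 4: drop X → no win
col 5: drop X → no win
col 6: drop X → WIN!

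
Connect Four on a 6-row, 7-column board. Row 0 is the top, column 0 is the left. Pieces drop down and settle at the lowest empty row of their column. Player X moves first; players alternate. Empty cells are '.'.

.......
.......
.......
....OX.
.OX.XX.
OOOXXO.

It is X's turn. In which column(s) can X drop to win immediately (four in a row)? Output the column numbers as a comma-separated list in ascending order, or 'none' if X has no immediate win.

Answer: 3

Derivation:
col 0: drop X → no win
col 1: drop X → no win
col 2: drop X → no win
col 3: drop X → WIN!
col 4: drop X → no win
col 5: drop X → no win
col 6: drop X → no win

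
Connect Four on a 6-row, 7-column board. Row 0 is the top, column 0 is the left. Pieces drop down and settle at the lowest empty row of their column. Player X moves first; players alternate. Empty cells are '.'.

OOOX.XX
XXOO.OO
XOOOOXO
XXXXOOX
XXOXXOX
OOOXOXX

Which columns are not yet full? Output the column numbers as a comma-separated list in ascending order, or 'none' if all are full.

col 0: top cell = 'O' → FULL
col 1: top cell = 'O' → FULL
col 2: top cell = 'O' → FULL
col 3: top cell = 'X' → FULL
col 4: top cell = '.' → open
col 5: top cell = 'X' → FULL
col 6: top cell = 'X' → FULL

Answer: 4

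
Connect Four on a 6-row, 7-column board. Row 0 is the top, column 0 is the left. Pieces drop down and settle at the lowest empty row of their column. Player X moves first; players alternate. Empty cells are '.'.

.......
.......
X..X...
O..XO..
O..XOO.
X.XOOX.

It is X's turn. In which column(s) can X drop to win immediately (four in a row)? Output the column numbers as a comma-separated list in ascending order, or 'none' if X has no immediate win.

Answer: 3

Derivation:
col 0: drop X → no win
col 1: drop X → no win
col 2: drop X → no win
col 3: drop X → WIN!
col 4: drop X → no win
col 5: drop X → no win
col 6: drop X → no win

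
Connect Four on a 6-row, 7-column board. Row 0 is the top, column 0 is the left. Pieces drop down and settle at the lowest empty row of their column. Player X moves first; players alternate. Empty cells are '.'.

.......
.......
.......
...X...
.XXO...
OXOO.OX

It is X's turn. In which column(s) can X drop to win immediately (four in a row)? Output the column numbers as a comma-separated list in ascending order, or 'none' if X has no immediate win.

Answer: none

Derivation:
col 0: drop X → no win
col 1: drop X → no win
col 2: drop X → no win
col 3: drop X → no win
col 4: drop X → no win
col 5: drop X → no win
col 6: drop X → no win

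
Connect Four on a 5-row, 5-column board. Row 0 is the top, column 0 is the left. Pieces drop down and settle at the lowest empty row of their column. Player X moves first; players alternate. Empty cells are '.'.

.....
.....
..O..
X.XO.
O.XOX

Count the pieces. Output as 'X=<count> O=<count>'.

X=4 O=4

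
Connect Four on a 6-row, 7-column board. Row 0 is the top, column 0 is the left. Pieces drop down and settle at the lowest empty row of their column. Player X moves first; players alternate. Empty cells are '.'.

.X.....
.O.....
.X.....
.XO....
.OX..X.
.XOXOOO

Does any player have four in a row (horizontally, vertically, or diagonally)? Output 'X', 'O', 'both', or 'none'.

none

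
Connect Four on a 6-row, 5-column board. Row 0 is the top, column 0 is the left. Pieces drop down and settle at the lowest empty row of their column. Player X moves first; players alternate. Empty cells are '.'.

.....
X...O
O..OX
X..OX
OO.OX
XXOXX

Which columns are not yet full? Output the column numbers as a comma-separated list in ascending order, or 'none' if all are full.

col 0: top cell = '.' → open
col 1: top cell = '.' → open
col 2: top cell = '.' → open
col 3: top cell = '.' → open
col 4: top cell = '.' → open

Answer: 0,1,2,3,4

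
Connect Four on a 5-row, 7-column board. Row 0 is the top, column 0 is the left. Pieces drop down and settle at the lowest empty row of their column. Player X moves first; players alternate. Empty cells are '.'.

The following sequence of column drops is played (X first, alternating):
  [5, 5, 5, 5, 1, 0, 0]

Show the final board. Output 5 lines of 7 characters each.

Answer: .......
.....O.
.....X.
X....O.
OX...X.

Derivation:
Move 1: X drops in col 5, lands at row 4
Move 2: O drops in col 5, lands at row 3
Move 3: X drops in col 5, lands at row 2
Move 4: O drops in col 5, lands at row 1
Move 5: X drops in col 1, lands at row 4
Move 6: O drops in col 0, lands at row 4
Move 7: X drops in col 0, lands at row 3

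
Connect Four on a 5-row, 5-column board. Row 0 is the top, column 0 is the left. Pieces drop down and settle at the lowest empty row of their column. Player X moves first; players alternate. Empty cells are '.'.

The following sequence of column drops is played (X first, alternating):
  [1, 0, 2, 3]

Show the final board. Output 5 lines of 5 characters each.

Move 1: X drops in col 1, lands at row 4
Move 2: O drops in col 0, lands at row 4
Move 3: X drops in col 2, lands at row 4
Move 4: O drops in col 3, lands at row 4

Answer: .....
.....
.....
.....
OXXO.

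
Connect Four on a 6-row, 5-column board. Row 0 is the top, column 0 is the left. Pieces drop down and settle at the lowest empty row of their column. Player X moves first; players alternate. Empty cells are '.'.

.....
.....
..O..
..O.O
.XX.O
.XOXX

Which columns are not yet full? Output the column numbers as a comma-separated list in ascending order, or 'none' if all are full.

Answer: 0,1,2,3,4

Derivation:
col 0: top cell = '.' → open
col 1: top cell = '.' → open
col 2: top cell = '.' → open
col 3: top cell = '.' → open
col 4: top cell = '.' → open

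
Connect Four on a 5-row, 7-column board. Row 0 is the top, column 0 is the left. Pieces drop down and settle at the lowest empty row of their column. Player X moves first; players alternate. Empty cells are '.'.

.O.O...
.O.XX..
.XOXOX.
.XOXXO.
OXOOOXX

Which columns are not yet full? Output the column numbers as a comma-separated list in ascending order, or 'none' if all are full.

Answer: 0,2,4,5,6

Derivation:
col 0: top cell = '.' → open
col 1: top cell = 'O' → FULL
col 2: top cell = '.' → open
col 3: top cell = 'O' → FULL
col 4: top cell = '.' → open
col 5: top cell = '.' → open
col 6: top cell = '.' → open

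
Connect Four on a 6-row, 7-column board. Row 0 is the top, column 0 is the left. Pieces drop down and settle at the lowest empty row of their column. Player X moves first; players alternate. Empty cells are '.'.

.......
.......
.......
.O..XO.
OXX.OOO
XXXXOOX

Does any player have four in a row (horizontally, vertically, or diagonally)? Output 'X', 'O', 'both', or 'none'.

X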